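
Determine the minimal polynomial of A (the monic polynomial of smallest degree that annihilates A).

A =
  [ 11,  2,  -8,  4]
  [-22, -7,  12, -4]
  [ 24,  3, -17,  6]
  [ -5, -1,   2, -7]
x^2 + 10*x + 25

The characteristic polynomial is χ_A(x) = (x + 5)^4, so the eigenvalues are known. The minimal polynomial is
  m_A(x) = Π_λ (x − λ)^{k_λ}
where k_λ is the size of the *largest* Jordan block for λ (equivalently, the smallest k with (A − λI)^k v = 0 for every generalised eigenvector v of λ).

  λ = -5: largest Jordan block has size 2, contributing (x + 5)^2

So m_A(x) = (x + 5)^2 = x^2 + 10*x + 25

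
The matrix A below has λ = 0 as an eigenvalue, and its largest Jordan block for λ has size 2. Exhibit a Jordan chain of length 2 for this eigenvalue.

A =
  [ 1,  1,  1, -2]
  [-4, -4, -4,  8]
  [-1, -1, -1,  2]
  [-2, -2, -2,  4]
A Jordan chain for λ = 0 of length 2:
v_1 = (1, -4, -1, -2)ᵀ
v_2 = (1, 0, 0, 0)ᵀ

Let N = A − (0)·I. We want v_2 with N^2 v_2 = 0 but N^1 v_2 ≠ 0; then v_{j-1} := N · v_j for j = 2, …, 2.

Pick v_2 = (1, 0, 0, 0)ᵀ.
Then v_1 = N · v_2 = (1, -4, -1, -2)ᵀ.

Sanity check: (A − (0)·I) v_1 = (0, 0, 0, 0)ᵀ = 0. ✓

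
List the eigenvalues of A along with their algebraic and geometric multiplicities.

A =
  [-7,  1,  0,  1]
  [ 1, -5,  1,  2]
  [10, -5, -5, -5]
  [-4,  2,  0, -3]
λ = -5: alg = 4, geom = 2

Step 1 — factor the characteristic polynomial to read off the algebraic multiplicities:
  χ_A(x) = (x + 5)^4

Step 2 — compute geometric multiplicities via the rank-nullity identity g(λ) = n − rank(A − λI):
  rank(A − (-5)·I) = 2, so dim ker(A − (-5)·I) = n − 2 = 2

Summary:
  λ = -5: algebraic multiplicity = 4, geometric multiplicity = 2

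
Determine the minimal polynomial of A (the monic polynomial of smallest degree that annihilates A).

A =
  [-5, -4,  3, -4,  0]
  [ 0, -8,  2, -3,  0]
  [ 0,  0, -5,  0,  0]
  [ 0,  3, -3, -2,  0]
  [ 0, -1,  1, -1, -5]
x^3 + 15*x^2 + 75*x + 125

The characteristic polynomial is χ_A(x) = (x + 5)^5, so the eigenvalues are known. The minimal polynomial is
  m_A(x) = Π_λ (x − λ)^{k_λ}
where k_λ is the size of the *largest* Jordan block for λ (equivalently, the smallest k with (A − λI)^k v = 0 for every generalised eigenvector v of λ).

  λ = -5: largest Jordan block has size 3, contributing (x + 5)^3

So m_A(x) = (x + 5)^3 = x^3 + 15*x^2 + 75*x + 125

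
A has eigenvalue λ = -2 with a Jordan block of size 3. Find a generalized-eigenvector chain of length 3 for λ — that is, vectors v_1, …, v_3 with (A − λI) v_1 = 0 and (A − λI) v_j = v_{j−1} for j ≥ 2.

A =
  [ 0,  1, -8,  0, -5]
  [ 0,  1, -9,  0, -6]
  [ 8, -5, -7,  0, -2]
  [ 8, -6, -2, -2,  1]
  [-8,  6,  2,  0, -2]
A Jordan chain for λ = -2 of length 3:
v_1 = (-20, -24, -8, -8, 0)ᵀ
v_2 = (2, 0, 8, 8, -8)ᵀ
v_3 = (1, 0, 0, 0, 0)ᵀ

Let N = A − (-2)·I. We want v_3 with N^3 v_3 = 0 but N^2 v_3 ≠ 0; then v_{j-1} := N · v_j for j = 3, …, 2.

Pick v_3 = (1, 0, 0, 0, 0)ᵀ.
Then v_2 = N · v_3 = (2, 0, 8, 8, -8)ᵀ.
Then v_1 = N · v_2 = (-20, -24, -8, -8, 0)ᵀ.

Sanity check: (A − (-2)·I) v_1 = (0, 0, 0, 0, 0)ᵀ = 0. ✓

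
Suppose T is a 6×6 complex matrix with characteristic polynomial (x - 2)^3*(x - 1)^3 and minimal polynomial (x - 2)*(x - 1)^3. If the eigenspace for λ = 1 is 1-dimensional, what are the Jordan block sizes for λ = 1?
Block sizes for λ = 1: [3]

Step 1 — from the characteristic polynomial, algebraic multiplicity of λ = 1 is 3. From dim ker(T − (1)·I) = 1, there are exactly 1 Jordan blocks for λ = 1.
Step 2 — from the minimal polynomial, the factor (x − 1)^3 tells us the largest block for λ = 1 has size 3.
Step 3 — with total size 3, 1 blocks, and largest block 3, the block sizes (in nonincreasing order) are [3].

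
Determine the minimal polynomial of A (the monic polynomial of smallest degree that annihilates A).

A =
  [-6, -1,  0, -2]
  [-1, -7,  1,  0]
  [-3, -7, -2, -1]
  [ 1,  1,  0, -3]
x^4 + 18*x^3 + 121*x^2 + 360*x + 400

The characteristic polynomial is χ_A(x) = (x + 4)^2*(x + 5)^2, so the eigenvalues are known. The minimal polynomial is
  m_A(x) = Π_λ (x − λ)^{k_λ}
where k_λ is the size of the *largest* Jordan block for λ (equivalently, the smallest k with (A − λI)^k v = 0 for every generalised eigenvector v of λ).

  λ = -5: largest Jordan block has size 2, contributing (x + 5)^2
  λ = -4: largest Jordan block has size 2, contributing (x + 4)^2

So m_A(x) = (x + 4)^2*(x + 5)^2 = x^4 + 18*x^3 + 121*x^2 + 360*x + 400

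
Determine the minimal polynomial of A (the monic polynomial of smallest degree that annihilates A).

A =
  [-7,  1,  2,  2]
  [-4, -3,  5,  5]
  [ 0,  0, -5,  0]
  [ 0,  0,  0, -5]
x^3 + 15*x^2 + 75*x + 125

The characteristic polynomial is χ_A(x) = (x + 5)^4, so the eigenvalues are known. The minimal polynomial is
  m_A(x) = Π_λ (x − λ)^{k_λ}
where k_λ is the size of the *largest* Jordan block for λ (equivalently, the smallest k with (A − λI)^k v = 0 for every generalised eigenvector v of λ).

  λ = -5: largest Jordan block has size 3, contributing (x + 5)^3

So m_A(x) = (x + 5)^3 = x^3 + 15*x^2 + 75*x + 125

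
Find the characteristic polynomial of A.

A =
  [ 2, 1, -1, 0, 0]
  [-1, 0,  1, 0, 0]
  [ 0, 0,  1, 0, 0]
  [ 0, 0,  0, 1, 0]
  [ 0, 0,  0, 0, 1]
x^5 - 5*x^4 + 10*x^3 - 10*x^2 + 5*x - 1

Expanding det(x·I − A) (e.g. by cofactor expansion or by noting that A is similar to its Jordan form J, which has the same characteristic polynomial as A) gives
  χ_A(x) = x^5 - 5*x^4 + 10*x^3 - 10*x^2 + 5*x - 1
which factors as (x - 1)^5. The eigenvalues (with algebraic multiplicities) are λ = 1 with multiplicity 5.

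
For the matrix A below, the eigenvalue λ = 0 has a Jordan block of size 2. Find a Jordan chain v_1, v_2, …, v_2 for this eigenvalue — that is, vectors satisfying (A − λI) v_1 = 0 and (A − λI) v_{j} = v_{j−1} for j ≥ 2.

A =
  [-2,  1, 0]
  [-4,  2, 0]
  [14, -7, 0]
A Jordan chain for λ = 0 of length 2:
v_1 = (-2, -4, 14)ᵀ
v_2 = (1, 0, 0)ᵀ

Let N = A − (0)·I. We want v_2 with N^2 v_2 = 0 but N^1 v_2 ≠ 0; then v_{j-1} := N · v_j for j = 2, …, 2.

Pick v_2 = (1, 0, 0)ᵀ.
Then v_1 = N · v_2 = (-2, -4, 14)ᵀ.

Sanity check: (A − (0)·I) v_1 = (0, 0, 0)ᵀ = 0. ✓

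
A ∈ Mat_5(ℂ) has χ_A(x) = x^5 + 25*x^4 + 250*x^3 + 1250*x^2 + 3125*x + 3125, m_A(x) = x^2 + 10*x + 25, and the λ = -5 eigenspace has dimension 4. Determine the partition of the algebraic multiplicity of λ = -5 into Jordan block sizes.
Block sizes for λ = -5: [2, 1, 1, 1]

Step 1 — from the characteristic polynomial, algebraic multiplicity of λ = -5 is 5. From dim ker(A − (-5)·I) = 4, there are exactly 4 Jordan blocks for λ = -5.
Step 2 — from the minimal polynomial, the factor (x + 5)^2 tells us the largest block for λ = -5 has size 2.
Step 3 — with total size 5, 4 blocks, and largest block 2, the block sizes (in nonincreasing order) are [2, 1, 1, 1].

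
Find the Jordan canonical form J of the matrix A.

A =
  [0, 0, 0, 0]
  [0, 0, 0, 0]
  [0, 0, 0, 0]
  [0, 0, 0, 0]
J_1(0) ⊕ J_1(0) ⊕ J_1(0) ⊕ J_1(0)

The characteristic polynomial is
  det(x·I − A) = x^4

Eigenvalues and multiplicities (the geometric multiplicity of λ is n − rank(A − λI), which equals the number of Jordan blocks for λ):
  λ = 0: algebraic multiplicity = 4, geometric multiplicity = 4

Determining the block sizes for each eigenvalue:
  λ = 0: gm = am = 4, so every block has size 1 → block sizes [1, 1, 1, 1]

Assembling the blocks gives a Jordan form
J =
  [0, 0, 0, 0]
  [0, 0, 0, 0]
  [0, 0, 0, 0]
  [0, 0, 0, 0]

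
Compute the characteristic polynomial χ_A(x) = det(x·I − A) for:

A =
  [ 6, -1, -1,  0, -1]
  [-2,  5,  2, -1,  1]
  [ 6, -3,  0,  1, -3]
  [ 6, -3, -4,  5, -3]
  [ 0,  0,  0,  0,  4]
x^5 - 20*x^4 + 160*x^3 - 640*x^2 + 1280*x - 1024

Expanding det(x·I − A) (e.g. by cofactor expansion or by noting that A is similar to its Jordan form J, which has the same characteristic polynomial as A) gives
  χ_A(x) = x^5 - 20*x^4 + 160*x^3 - 640*x^2 + 1280*x - 1024
which factors as (x - 4)^5. The eigenvalues (with algebraic multiplicities) are λ = 4 with multiplicity 5.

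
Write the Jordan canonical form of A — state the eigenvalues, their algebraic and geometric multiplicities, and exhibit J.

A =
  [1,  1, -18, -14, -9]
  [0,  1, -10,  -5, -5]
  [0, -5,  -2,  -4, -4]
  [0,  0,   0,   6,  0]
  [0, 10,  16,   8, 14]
J_2(1) ⊕ J_2(6) ⊕ J_1(6)

The characteristic polynomial is
  det(x·I − A) = x^5 - 20*x^4 + 145*x^3 - 450*x^2 + 540*x - 216 = (x - 6)^3*(x - 1)^2

Eigenvalues and multiplicities (the geometric multiplicity of λ is n − rank(A − λI), which equals the number of Jordan blocks for λ):
  λ = 1: algebraic multiplicity = 2, geometric multiplicity = 1
  λ = 6: algebraic multiplicity = 3, geometric multiplicity = 2

Determining the block sizes for each eigenvalue:
  λ = 1: one block (gm = 1), so the single block has size am = 2 → block sizes [2]
  λ = 6: 2 blocks summing to 3 forces exactly one block of size 2 and the rest size 1 → block sizes [2, 1]

Assembling the blocks gives a Jordan form
J =
  [1, 1, 0, 0, 0]
  [0, 1, 0, 0, 0]
  [0, 0, 6, 1, 0]
  [0, 0, 0, 6, 0]
  [0, 0, 0, 0, 6]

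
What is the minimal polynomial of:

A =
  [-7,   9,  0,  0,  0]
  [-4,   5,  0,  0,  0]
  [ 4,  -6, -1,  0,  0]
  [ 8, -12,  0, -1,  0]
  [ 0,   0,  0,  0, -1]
x^2 + 2*x + 1

The characteristic polynomial is χ_A(x) = (x + 1)^5, so the eigenvalues are known. The minimal polynomial is
  m_A(x) = Π_λ (x − λ)^{k_λ}
where k_λ is the size of the *largest* Jordan block for λ (equivalently, the smallest k with (A − λI)^k v = 0 for every generalised eigenvector v of λ).

  λ = -1: largest Jordan block has size 2, contributing (x + 1)^2

So m_A(x) = (x + 1)^2 = x^2 + 2*x + 1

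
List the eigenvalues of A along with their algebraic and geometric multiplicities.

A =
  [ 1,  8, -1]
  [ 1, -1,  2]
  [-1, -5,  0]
λ = 0: alg = 3, geom = 1

Step 1 — factor the characteristic polynomial to read off the algebraic multiplicities:
  χ_A(x) = x^3

Step 2 — compute geometric multiplicities via the rank-nullity identity g(λ) = n − rank(A − λI):
  rank(A − (0)·I) = 2, so dim ker(A − (0)·I) = n − 2 = 1

Summary:
  λ = 0: algebraic multiplicity = 3, geometric multiplicity = 1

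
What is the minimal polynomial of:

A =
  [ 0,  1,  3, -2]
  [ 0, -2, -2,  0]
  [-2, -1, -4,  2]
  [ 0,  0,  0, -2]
x^3 + 6*x^2 + 12*x + 8

The characteristic polynomial is χ_A(x) = (x + 2)^4, so the eigenvalues are known. The minimal polynomial is
  m_A(x) = Π_λ (x − λ)^{k_λ}
where k_λ is the size of the *largest* Jordan block for λ (equivalently, the smallest k with (A − λI)^k v = 0 for every generalised eigenvector v of λ).

  λ = -2: largest Jordan block has size 3, contributing (x + 2)^3

So m_A(x) = (x + 2)^3 = x^3 + 6*x^2 + 12*x + 8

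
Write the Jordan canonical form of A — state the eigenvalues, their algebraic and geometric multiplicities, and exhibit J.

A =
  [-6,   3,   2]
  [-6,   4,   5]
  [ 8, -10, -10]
J_3(-4)

The characteristic polynomial is
  det(x·I − A) = x^3 + 12*x^2 + 48*x + 64 = (x + 4)^3

Eigenvalues and multiplicities (the geometric multiplicity of λ is n − rank(A − λI), which equals the number of Jordan blocks for λ):
  λ = -4: algebraic multiplicity = 3, geometric multiplicity = 1

Determining the block sizes for each eigenvalue:
  λ = -4: one block (gm = 1), so the single block has size am = 3 → block sizes [3]

Assembling the blocks gives a Jordan form
J =
  [-4,  1,  0]
  [ 0, -4,  1]
  [ 0,  0, -4]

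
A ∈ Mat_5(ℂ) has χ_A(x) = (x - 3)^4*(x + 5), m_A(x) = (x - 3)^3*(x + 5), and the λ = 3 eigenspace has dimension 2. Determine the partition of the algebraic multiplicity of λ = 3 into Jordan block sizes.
Block sizes for λ = 3: [3, 1]

Step 1 — from the characteristic polynomial, algebraic multiplicity of λ = 3 is 4. From dim ker(A − (3)·I) = 2, there are exactly 2 Jordan blocks for λ = 3.
Step 2 — from the minimal polynomial, the factor (x − 3)^3 tells us the largest block for λ = 3 has size 3.
Step 3 — with total size 4, 2 blocks, and largest block 3, the block sizes (in nonincreasing order) are [3, 1].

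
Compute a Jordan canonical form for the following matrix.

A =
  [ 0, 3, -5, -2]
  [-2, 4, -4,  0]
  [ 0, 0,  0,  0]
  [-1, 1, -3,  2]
J_1(0) ⊕ J_3(2)

The characteristic polynomial is
  det(x·I − A) = x^4 - 6*x^3 + 12*x^2 - 8*x = x*(x - 2)^3

Eigenvalues and multiplicities (the geometric multiplicity of λ is n − rank(A − λI), which equals the number of Jordan blocks for λ):
  λ = 0: algebraic multiplicity = 1, geometric multiplicity = 1
  λ = 2: algebraic multiplicity = 3, geometric multiplicity = 1

Determining the block sizes for each eigenvalue:
  λ = 0: one block (gm = 1), so the single block has size am = 1 → block sizes [1]
  λ = 2: one block (gm = 1), so the single block has size am = 3 → block sizes [3]

Assembling the blocks gives a Jordan form
J =
  [0, 0, 0, 0]
  [0, 2, 1, 0]
  [0, 0, 2, 1]
  [0, 0, 0, 2]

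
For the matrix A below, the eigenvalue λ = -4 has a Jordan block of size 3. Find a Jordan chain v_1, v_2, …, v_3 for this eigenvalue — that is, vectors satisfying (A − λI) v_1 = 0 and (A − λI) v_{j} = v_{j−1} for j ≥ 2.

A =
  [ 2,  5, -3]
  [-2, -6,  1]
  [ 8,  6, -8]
A Jordan chain for λ = -4 of length 3:
v_1 = (2, 0, 4)ᵀ
v_2 = (6, -2, 8)ᵀ
v_3 = (1, 0, 0)ᵀ

Let N = A − (-4)·I. We want v_3 with N^3 v_3 = 0 but N^2 v_3 ≠ 0; then v_{j-1} := N · v_j for j = 3, …, 2.

Pick v_3 = (1, 0, 0)ᵀ.
Then v_2 = N · v_3 = (6, -2, 8)ᵀ.
Then v_1 = N · v_2 = (2, 0, 4)ᵀ.

Sanity check: (A − (-4)·I) v_1 = (0, 0, 0)ᵀ = 0. ✓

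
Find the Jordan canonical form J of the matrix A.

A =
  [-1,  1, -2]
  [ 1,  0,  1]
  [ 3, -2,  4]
J_3(1)

The characteristic polynomial is
  det(x·I − A) = x^3 - 3*x^2 + 3*x - 1 = (x - 1)^3

Eigenvalues and multiplicities (the geometric multiplicity of λ is n − rank(A − λI), which equals the number of Jordan blocks for λ):
  λ = 1: algebraic multiplicity = 3, geometric multiplicity = 1

Determining the block sizes for each eigenvalue:
  λ = 1: one block (gm = 1), so the single block has size am = 3 → block sizes [3]

Assembling the blocks gives a Jordan form
J =
  [1, 1, 0]
  [0, 1, 1]
  [0, 0, 1]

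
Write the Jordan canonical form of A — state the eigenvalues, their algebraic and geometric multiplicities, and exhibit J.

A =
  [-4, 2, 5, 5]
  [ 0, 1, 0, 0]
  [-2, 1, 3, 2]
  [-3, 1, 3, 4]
J_2(1) ⊕ J_2(1)

The characteristic polynomial is
  det(x·I − A) = x^4 - 4*x^3 + 6*x^2 - 4*x + 1 = (x - 1)^4

Eigenvalues and multiplicities (the geometric multiplicity of λ is n − rank(A − λI), which equals the number of Jordan blocks for λ):
  λ = 1: algebraic multiplicity = 4, geometric multiplicity = 2

Determining the block sizes for each eigenvalue:
  λ = 1: with am = 4 and gm = 2, the partition is not yet determined (e.g. several partitions of 4 into 2 parts exist). Let N = A − (1)·I. Computing rank(N^1) = 2, rank(N^2) = 0; the number of blocks of size ≥ j is rank(N^{j−1}) − rank(N^j), giving [2, 2]. So we have 2 block(s) of size 2 → block sizes [2, 2]

Assembling the blocks gives a Jordan form
J =
  [1, 1, 0, 0]
  [0, 1, 0, 0]
  [0, 0, 1, 1]
  [0, 0, 0, 1]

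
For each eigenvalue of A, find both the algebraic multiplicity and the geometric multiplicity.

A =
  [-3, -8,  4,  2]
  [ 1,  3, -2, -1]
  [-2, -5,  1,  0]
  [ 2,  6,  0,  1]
λ = -1: alg = 1, geom = 1; λ = 1: alg = 3, geom = 1

Step 1 — factor the characteristic polynomial to read off the algebraic multiplicities:
  χ_A(x) = (x - 1)^3*(x + 1)

Step 2 — compute geometric multiplicities via the rank-nullity identity g(λ) = n − rank(A − λI):
  rank(A − (-1)·I) = 3, so dim ker(A − (-1)·I) = n − 3 = 1
  rank(A − (1)·I) = 3, so dim ker(A − (1)·I) = n − 3 = 1

Summary:
  λ = -1: algebraic multiplicity = 1, geometric multiplicity = 1
  λ = 1: algebraic multiplicity = 3, geometric multiplicity = 1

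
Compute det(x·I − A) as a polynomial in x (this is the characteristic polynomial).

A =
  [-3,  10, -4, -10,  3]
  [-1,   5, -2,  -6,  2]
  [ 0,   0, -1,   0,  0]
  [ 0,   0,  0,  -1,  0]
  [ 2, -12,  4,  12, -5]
x^5 + 5*x^4 + 10*x^3 + 10*x^2 + 5*x + 1

Expanding det(x·I − A) (e.g. by cofactor expansion or by noting that A is similar to its Jordan form J, which has the same characteristic polynomial as A) gives
  χ_A(x) = x^5 + 5*x^4 + 10*x^3 + 10*x^2 + 5*x + 1
which factors as (x + 1)^5. The eigenvalues (with algebraic multiplicities) are λ = -1 with multiplicity 5.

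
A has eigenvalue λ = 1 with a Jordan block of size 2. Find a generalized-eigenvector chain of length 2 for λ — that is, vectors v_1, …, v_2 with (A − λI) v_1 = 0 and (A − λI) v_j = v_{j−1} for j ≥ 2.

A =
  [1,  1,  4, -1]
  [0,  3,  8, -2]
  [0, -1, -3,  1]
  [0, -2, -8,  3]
A Jordan chain for λ = 1 of length 2:
v_1 = (1, 2, -1, -2)ᵀ
v_2 = (0, 1, 0, 0)ᵀ

Let N = A − (1)·I. We want v_2 with N^2 v_2 = 0 but N^1 v_2 ≠ 0; then v_{j-1} := N · v_j for j = 2, …, 2.

Pick v_2 = (0, 1, 0, 0)ᵀ.
Then v_1 = N · v_2 = (1, 2, -1, -2)ᵀ.

Sanity check: (A − (1)·I) v_1 = (0, 0, 0, 0)ᵀ = 0. ✓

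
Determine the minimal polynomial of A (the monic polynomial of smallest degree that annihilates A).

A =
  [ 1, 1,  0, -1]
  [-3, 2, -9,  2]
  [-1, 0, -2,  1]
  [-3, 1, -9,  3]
x^2 - 2*x + 1

The characteristic polynomial is χ_A(x) = (x - 1)^4, so the eigenvalues are known. The minimal polynomial is
  m_A(x) = Π_λ (x − λ)^{k_λ}
where k_λ is the size of the *largest* Jordan block for λ (equivalently, the smallest k with (A − λI)^k v = 0 for every generalised eigenvector v of λ).

  λ = 1: largest Jordan block has size 2, contributing (x − 1)^2

So m_A(x) = (x - 1)^2 = x^2 - 2*x + 1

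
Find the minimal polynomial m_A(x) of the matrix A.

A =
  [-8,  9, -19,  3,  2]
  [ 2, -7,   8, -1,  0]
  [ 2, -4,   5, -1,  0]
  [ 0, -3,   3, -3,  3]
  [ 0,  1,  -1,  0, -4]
x^4 + 14*x^3 + 73*x^2 + 168*x + 144

The characteristic polynomial is χ_A(x) = (x + 3)^3*(x + 4)^2, so the eigenvalues are known. The minimal polynomial is
  m_A(x) = Π_λ (x − λ)^{k_λ}
where k_λ is the size of the *largest* Jordan block for λ (equivalently, the smallest k with (A − λI)^k v = 0 for every generalised eigenvector v of λ).

  λ = -4: largest Jordan block has size 2, contributing (x + 4)^2
  λ = -3: largest Jordan block has size 2, contributing (x + 3)^2

So m_A(x) = (x + 3)^2*(x + 4)^2 = x^4 + 14*x^3 + 73*x^2 + 168*x + 144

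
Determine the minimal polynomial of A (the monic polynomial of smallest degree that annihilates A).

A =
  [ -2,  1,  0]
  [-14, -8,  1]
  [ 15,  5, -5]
x^3 + 15*x^2 + 75*x + 125

The characteristic polynomial is χ_A(x) = (x + 5)^3, so the eigenvalues are known. The minimal polynomial is
  m_A(x) = Π_λ (x − λ)^{k_λ}
where k_λ is the size of the *largest* Jordan block for λ (equivalently, the smallest k with (A − λI)^k v = 0 for every generalised eigenvector v of λ).

  λ = -5: largest Jordan block has size 3, contributing (x + 5)^3

So m_A(x) = (x + 5)^3 = x^3 + 15*x^2 + 75*x + 125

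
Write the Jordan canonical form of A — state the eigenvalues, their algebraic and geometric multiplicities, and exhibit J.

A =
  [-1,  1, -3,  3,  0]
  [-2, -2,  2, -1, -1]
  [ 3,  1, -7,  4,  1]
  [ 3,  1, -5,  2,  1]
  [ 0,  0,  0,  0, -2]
J_3(-2) ⊕ J_1(-2) ⊕ J_1(-2)

The characteristic polynomial is
  det(x·I − A) = x^5 + 10*x^4 + 40*x^3 + 80*x^2 + 80*x + 32 = (x + 2)^5

Eigenvalues and multiplicities (the geometric multiplicity of λ is n − rank(A − λI), which equals the number of Jordan blocks for λ):
  λ = -2: algebraic multiplicity = 5, geometric multiplicity = 3

Determining the block sizes for each eigenvalue:
  λ = -2: with am = 5 and gm = 3, the partition is not yet determined (e.g. several partitions of 5 into 3 parts exist). Let N = A − (-2)·I. Computing rank(N^1) = 2, rank(N^2) = 1, rank(N^3) = 0; the number of blocks of size ≥ j is rank(N^{j−1}) − rank(N^j), giving [3, 1, 1]. So we have 1 block(s) of size 3, 2 block(s) of size 1 → block sizes [3, 1, 1]

Assembling the blocks gives a Jordan form
J =
  [-2,  1,  0,  0,  0]
  [ 0, -2,  1,  0,  0]
  [ 0,  0, -2,  0,  0]
  [ 0,  0,  0, -2,  0]
  [ 0,  0,  0,  0, -2]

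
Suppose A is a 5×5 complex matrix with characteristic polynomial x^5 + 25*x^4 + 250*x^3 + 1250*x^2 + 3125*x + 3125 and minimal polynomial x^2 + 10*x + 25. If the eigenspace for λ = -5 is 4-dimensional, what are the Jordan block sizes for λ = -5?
Block sizes for λ = -5: [2, 1, 1, 1]

Step 1 — from the characteristic polynomial, algebraic multiplicity of λ = -5 is 5. From dim ker(A − (-5)·I) = 4, there are exactly 4 Jordan blocks for λ = -5.
Step 2 — from the minimal polynomial, the factor (x + 5)^2 tells us the largest block for λ = -5 has size 2.
Step 3 — with total size 5, 4 blocks, and largest block 2, the block sizes (in nonincreasing order) are [2, 1, 1, 1].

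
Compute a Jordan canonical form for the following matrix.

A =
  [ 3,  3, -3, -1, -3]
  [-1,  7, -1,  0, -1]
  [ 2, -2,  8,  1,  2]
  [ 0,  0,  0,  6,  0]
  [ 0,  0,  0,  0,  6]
J_2(6) ⊕ J_2(6) ⊕ J_1(6)

The characteristic polynomial is
  det(x·I − A) = x^5 - 30*x^4 + 360*x^3 - 2160*x^2 + 6480*x - 7776 = (x - 6)^5

Eigenvalues and multiplicities (the geometric multiplicity of λ is n − rank(A − λI), which equals the number of Jordan blocks for λ):
  λ = 6: algebraic multiplicity = 5, geometric multiplicity = 3

Determining the block sizes for each eigenvalue:
  λ = 6: with am = 5 and gm = 3, the partition is not yet determined (e.g. several partitions of 5 into 3 parts exist). Let N = A − (6)·I. Computing rank(N^1) = 2, rank(N^2) = 0; the number of blocks of size ≥ j is rank(N^{j−1}) − rank(N^j), giving [3, 2]. So we have 2 block(s) of size 2, 1 block(s) of size 1 → block sizes [2, 2, 1]

Assembling the blocks gives a Jordan form
J =
  [6, 1, 0, 0, 0]
  [0, 6, 0, 0, 0]
  [0, 0, 6, 1, 0]
  [0, 0, 0, 6, 0]
  [0, 0, 0, 0, 6]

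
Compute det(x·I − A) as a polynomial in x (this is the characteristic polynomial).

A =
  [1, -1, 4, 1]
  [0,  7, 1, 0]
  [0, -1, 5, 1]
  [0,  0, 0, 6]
x^4 - 19*x^3 + 126*x^2 - 324*x + 216

Expanding det(x·I − A) (e.g. by cofactor expansion or by noting that A is similar to its Jordan form J, which has the same characteristic polynomial as A) gives
  χ_A(x) = x^4 - 19*x^3 + 126*x^2 - 324*x + 216
which factors as (x - 6)^3*(x - 1). The eigenvalues (with algebraic multiplicities) are λ = 1 with multiplicity 1, λ = 6 with multiplicity 3.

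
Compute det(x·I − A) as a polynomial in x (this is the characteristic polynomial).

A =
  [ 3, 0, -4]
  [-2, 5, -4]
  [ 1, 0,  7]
x^3 - 15*x^2 + 75*x - 125

Expanding det(x·I − A) (e.g. by cofactor expansion or by noting that A is similar to its Jordan form J, which has the same characteristic polynomial as A) gives
  χ_A(x) = x^3 - 15*x^2 + 75*x - 125
which factors as (x - 5)^3. The eigenvalues (with algebraic multiplicities) are λ = 5 with multiplicity 3.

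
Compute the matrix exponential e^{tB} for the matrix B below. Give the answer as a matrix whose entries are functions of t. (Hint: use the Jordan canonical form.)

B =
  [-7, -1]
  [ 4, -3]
e^{tB} =
  [-2*t*exp(-5*t) + exp(-5*t), -t*exp(-5*t)]
  [4*t*exp(-5*t), 2*t*exp(-5*t) + exp(-5*t)]

Strategy: write B = P · J · P⁻¹ where J is a Jordan canonical form, so e^{tB} = P · e^{tJ} · P⁻¹, and e^{tJ} can be computed block-by-block.

B has Jordan form
J =
  [-5,  1]
  [ 0, -5]
(up to reordering of blocks).

Per-block formulas:
  For a 2×2 Jordan block J_2(-5): exp(t · J_2(-5)) = e^(-5t)·(I + t·N), where N is the 2×2 nilpotent shift.

After assembling e^{tJ} and conjugating by P, we get:

e^{tB} =
  [-2*t*exp(-5*t) + exp(-5*t), -t*exp(-5*t)]
  [4*t*exp(-5*t), 2*t*exp(-5*t) + exp(-5*t)]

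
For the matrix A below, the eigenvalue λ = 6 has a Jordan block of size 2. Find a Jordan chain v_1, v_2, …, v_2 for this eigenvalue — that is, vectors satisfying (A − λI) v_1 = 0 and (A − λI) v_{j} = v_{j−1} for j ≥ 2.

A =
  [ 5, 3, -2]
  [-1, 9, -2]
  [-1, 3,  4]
A Jordan chain for λ = 6 of length 2:
v_1 = (-1, -1, -1)ᵀ
v_2 = (1, 0, 0)ᵀ

Let N = A − (6)·I. We want v_2 with N^2 v_2 = 0 but N^1 v_2 ≠ 0; then v_{j-1} := N · v_j for j = 2, …, 2.

Pick v_2 = (1, 0, 0)ᵀ.
Then v_1 = N · v_2 = (-1, -1, -1)ᵀ.

Sanity check: (A − (6)·I) v_1 = (0, 0, 0)ᵀ = 0. ✓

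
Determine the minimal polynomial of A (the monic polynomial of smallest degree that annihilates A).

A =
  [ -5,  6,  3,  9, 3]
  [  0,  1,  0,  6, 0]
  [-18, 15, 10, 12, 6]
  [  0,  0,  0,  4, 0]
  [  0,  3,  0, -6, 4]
x^2 - 5*x + 4

The characteristic polynomial is χ_A(x) = (x - 4)^3*(x - 1)^2, so the eigenvalues are known. The minimal polynomial is
  m_A(x) = Π_λ (x − λ)^{k_λ}
where k_λ is the size of the *largest* Jordan block for λ (equivalently, the smallest k with (A − λI)^k v = 0 for every generalised eigenvector v of λ).

  λ = 1: largest Jordan block has size 1, contributing (x − 1)
  λ = 4: largest Jordan block has size 1, contributing (x − 4)

So m_A(x) = (x - 4)*(x - 1) = x^2 - 5*x + 4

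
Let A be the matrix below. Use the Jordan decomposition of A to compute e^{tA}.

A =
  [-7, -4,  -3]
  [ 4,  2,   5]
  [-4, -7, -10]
e^{tA} =
  [-2*t*exp(-5*t) + exp(-5*t), t^2*exp(-5*t)/2 - 4*t*exp(-5*t), t^2*exp(-5*t)/2 - 3*t*exp(-5*t)]
  [4*t*exp(-5*t), -t^2*exp(-5*t) + 7*t*exp(-5*t) + exp(-5*t), -t^2*exp(-5*t) + 5*t*exp(-5*t)]
  [-4*t*exp(-5*t), t^2*exp(-5*t) - 7*t*exp(-5*t), t^2*exp(-5*t) - 5*t*exp(-5*t) + exp(-5*t)]

Strategy: write A = P · J · P⁻¹ where J is a Jordan canonical form, so e^{tA} = P · e^{tJ} · P⁻¹, and e^{tJ} can be computed block-by-block.

A has Jordan form
J =
  [-5,  1,  0]
  [ 0, -5,  1]
  [ 0,  0, -5]
(up to reordering of blocks).

Per-block formulas:
  For a 3×3 Jordan block J_3(-5): exp(t · J_3(-5)) = e^(-5t)·(I + t·N + (t^2/2)·N^2), where N is the 3×3 nilpotent shift.

After assembling e^{tJ} and conjugating by P, we get:

e^{tA} =
  [-2*t*exp(-5*t) + exp(-5*t), t^2*exp(-5*t)/2 - 4*t*exp(-5*t), t^2*exp(-5*t)/2 - 3*t*exp(-5*t)]
  [4*t*exp(-5*t), -t^2*exp(-5*t) + 7*t*exp(-5*t) + exp(-5*t), -t^2*exp(-5*t) + 5*t*exp(-5*t)]
  [-4*t*exp(-5*t), t^2*exp(-5*t) - 7*t*exp(-5*t), t^2*exp(-5*t) - 5*t*exp(-5*t) + exp(-5*t)]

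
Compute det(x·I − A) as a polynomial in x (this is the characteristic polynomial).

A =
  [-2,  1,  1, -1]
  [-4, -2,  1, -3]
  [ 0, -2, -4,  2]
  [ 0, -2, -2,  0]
x^4 + 8*x^3 + 24*x^2 + 32*x + 16

Expanding det(x·I − A) (e.g. by cofactor expansion or by noting that A is similar to its Jordan form J, which has the same characteristic polynomial as A) gives
  χ_A(x) = x^4 + 8*x^3 + 24*x^2 + 32*x + 16
which factors as (x + 2)^4. The eigenvalues (with algebraic multiplicities) are λ = -2 with multiplicity 4.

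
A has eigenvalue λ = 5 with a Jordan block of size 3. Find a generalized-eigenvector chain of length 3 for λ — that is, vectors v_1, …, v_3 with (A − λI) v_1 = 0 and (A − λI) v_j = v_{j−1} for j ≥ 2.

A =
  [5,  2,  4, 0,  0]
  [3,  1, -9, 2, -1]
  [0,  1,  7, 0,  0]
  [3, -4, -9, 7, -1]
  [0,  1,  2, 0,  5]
A Jordan chain for λ = 5 of length 3:
v_1 = (6, -6, 3, -6, 3)ᵀ
v_2 = (0, 3, 0, 3, 0)ᵀ
v_3 = (1, 0, 0, 0, 0)ᵀ

Let N = A − (5)·I. We want v_3 with N^3 v_3 = 0 but N^2 v_3 ≠ 0; then v_{j-1} := N · v_j for j = 3, …, 2.

Pick v_3 = (1, 0, 0, 0, 0)ᵀ.
Then v_2 = N · v_3 = (0, 3, 0, 3, 0)ᵀ.
Then v_1 = N · v_2 = (6, -6, 3, -6, 3)ᵀ.

Sanity check: (A − (5)·I) v_1 = (0, 0, 0, 0, 0)ᵀ = 0. ✓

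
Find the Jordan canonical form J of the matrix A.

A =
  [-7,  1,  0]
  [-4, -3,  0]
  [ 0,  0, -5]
J_2(-5) ⊕ J_1(-5)

The characteristic polynomial is
  det(x·I − A) = x^3 + 15*x^2 + 75*x + 125 = (x + 5)^3

Eigenvalues and multiplicities (the geometric multiplicity of λ is n − rank(A − λI), which equals the number of Jordan blocks for λ):
  λ = -5: algebraic multiplicity = 3, geometric multiplicity = 2

Determining the block sizes for each eigenvalue:
  λ = -5: 2 blocks summing to 3 forces exactly one block of size 2 and the rest size 1 → block sizes [2, 1]

Assembling the blocks gives a Jordan form
J =
  [-5,  1,  0]
  [ 0, -5,  0]
  [ 0,  0, -5]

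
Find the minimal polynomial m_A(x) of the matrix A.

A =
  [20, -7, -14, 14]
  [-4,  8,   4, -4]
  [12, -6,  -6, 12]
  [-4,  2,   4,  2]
x^2 - 12*x + 36

The characteristic polynomial is χ_A(x) = (x - 6)^4, so the eigenvalues are known. The minimal polynomial is
  m_A(x) = Π_λ (x − λ)^{k_λ}
where k_λ is the size of the *largest* Jordan block for λ (equivalently, the smallest k with (A − λI)^k v = 0 for every generalised eigenvector v of λ).

  λ = 6: largest Jordan block has size 2, contributing (x − 6)^2

So m_A(x) = (x - 6)^2 = x^2 - 12*x + 36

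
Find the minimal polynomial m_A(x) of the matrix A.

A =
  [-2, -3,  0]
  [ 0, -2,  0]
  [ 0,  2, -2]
x^2 + 4*x + 4

The characteristic polynomial is χ_A(x) = (x + 2)^3, so the eigenvalues are known. The minimal polynomial is
  m_A(x) = Π_λ (x − λ)^{k_λ}
where k_λ is the size of the *largest* Jordan block for λ (equivalently, the smallest k with (A − λI)^k v = 0 for every generalised eigenvector v of λ).

  λ = -2: largest Jordan block has size 2, contributing (x + 2)^2

So m_A(x) = (x + 2)^2 = x^2 + 4*x + 4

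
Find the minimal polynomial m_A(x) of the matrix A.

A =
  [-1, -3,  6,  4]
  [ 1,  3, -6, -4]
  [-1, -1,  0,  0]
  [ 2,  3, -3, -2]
x^2

The characteristic polynomial is χ_A(x) = x^4, so the eigenvalues are known. The minimal polynomial is
  m_A(x) = Π_λ (x − λ)^{k_λ}
where k_λ is the size of the *largest* Jordan block for λ (equivalently, the smallest k with (A − λI)^k v = 0 for every generalised eigenvector v of λ).

  λ = 0: largest Jordan block has size 2, contributing (x − 0)^2

So m_A(x) = x^2 = x^2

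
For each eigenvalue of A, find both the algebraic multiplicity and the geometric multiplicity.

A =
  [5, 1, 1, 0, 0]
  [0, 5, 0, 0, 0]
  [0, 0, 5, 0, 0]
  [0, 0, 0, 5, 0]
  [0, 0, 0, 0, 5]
λ = 5: alg = 5, geom = 4

Step 1 — factor the characteristic polynomial to read off the algebraic multiplicities:
  χ_A(x) = (x - 5)^5

Step 2 — compute geometric multiplicities via the rank-nullity identity g(λ) = n − rank(A − λI):
  rank(A − (5)·I) = 1, so dim ker(A − (5)·I) = n − 1 = 4

Summary:
  λ = 5: algebraic multiplicity = 5, geometric multiplicity = 4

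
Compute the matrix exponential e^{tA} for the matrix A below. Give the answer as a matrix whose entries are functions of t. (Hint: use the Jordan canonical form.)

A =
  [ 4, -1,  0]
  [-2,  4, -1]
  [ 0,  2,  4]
e^{tA} =
  [t^2*exp(4*t) + exp(4*t), -t*exp(4*t), t^2*exp(4*t)/2]
  [-2*t*exp(4*t), exp(4*t), -t*exp(4*t)]
  [-2*t^2*exp(4*t), 2*t*exp(4*t), -t^2*exp(4*t) + exp(4*t)]

Strategy: write A = P · J · P⁻¹ where J is a Jordan canonical form, so e^{tA} = P · e^{tJ} · P⁻¹, and e^{tJ} can be computed block-by-block.

A has Jordan form
J =
  [4, 1, 0]
  [0, 4, 1]
  [0, 0, 4]
(up to reordering of blocks).

Per-block formulas:
  For a 3×3 Jordan block J_3(4): exp(t · J_3(4)) = e^(4t)·(I + t·N + (t^2/2)·N^2), where N is the 3×3 nilpotent shift.

After assembling e^{tJ} and conjugating by P, we get:

e^{tA} =
  [t^2*exp(4*t) + exp(4*t), -t*exp(4*t), t^2*exp(4*t)/2]
  [-2*t*exp(4*t), exp(4*t), -t*exp(4*t)]
  [-2*t^2*exp(4*t), 2*t*exp(4*t), -t^2*exp(4*t) + exp(4*t)]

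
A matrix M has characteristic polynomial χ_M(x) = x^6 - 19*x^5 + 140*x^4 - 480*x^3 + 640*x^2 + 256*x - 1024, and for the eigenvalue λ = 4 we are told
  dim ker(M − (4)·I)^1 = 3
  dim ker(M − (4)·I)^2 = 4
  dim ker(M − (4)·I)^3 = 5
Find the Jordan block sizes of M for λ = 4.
Block sizes for λ = 4: [3, 1, 1]

From the dimensions of kernels of powers, the number of Jordan blocks of size at least j is d_j − d_{j−1} where d_j = dim ker(N^j) (with d_0 = 0). Computing the differences gives [3, 1, 1].
The number of blocks of size exactly k is (#blocks of size ≥ k) − (#blocks of size ≥ k + 1), so the partition is: 2 block(s) of size 1, 1 block(s) of size 3.
In nonincreasing order the block sizes are [3, 1, 1].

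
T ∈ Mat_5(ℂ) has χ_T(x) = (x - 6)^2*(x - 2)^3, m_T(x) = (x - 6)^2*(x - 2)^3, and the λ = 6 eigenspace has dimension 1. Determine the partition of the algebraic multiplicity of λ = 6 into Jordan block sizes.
Block sizes for λ = 6: [2]

Step 1 — from the characteristic polynomial, algebraic multiplicity of λ = 6 is 2. From dim ker(T − (6)·I) = 1, there are exactly 1 Jordan blocks for λ = 6.
Step 2 — from the minimal polynomial, the factor (x − 6)^2 tells us the largest block for λ = 6 has size 2.
Step 3 — with total size 2, 1 blocks, and largest block 2, the block sizes (in nonincreasing order) are [2].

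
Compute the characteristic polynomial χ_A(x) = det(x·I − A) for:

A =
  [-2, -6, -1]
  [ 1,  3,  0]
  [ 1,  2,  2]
x^3 - 3*x^2 + 3*x - 1

Expanding det(x·I − A) (e.g. by cofactor expansion or by noting that A is similar to its Jordan form J, which has the same characteristic polynomial as A) gives
  χ_A(x) = x^3 - 3*x^2 + 3*x - 1
which factors as (x - 1)^3. The eigenvalues (with algebraic multiplicities) are λ = 1 with multiplicity 3.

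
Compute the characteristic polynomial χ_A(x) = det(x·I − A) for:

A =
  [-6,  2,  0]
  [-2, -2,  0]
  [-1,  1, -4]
x^3 + 12*x^2 + 48*x + 64

Expanding det(x·I − A) (e.g. by cofactor expansion or by noting that A is similar to its Jordan form J, which has the same characteristic polynomial as A) gives
  χ_A(x) = x^3 + 12*x^2 + 48*x + 64
which factors as (x + 4)^3. The eigenvalues (with algebraic multiplicities) are λ = -4 with multiplicity 3.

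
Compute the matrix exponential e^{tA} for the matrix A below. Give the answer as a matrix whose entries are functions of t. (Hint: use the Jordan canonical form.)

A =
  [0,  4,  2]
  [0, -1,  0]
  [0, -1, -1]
e^{tA} =
  [1, 2*t*exp(-t) + 2 - 2*exp(-t), 2 - 2*exp(-t)]
  [0, exp(-t), 0]
  [0, -t*exp(-t), exp(-t)]

Strategy: write A = P · J · P⁻¹ where J is a Jordan canonical form, so e^{tA} = P · e^{tJ} · P⁻¹, and e^{tJ} can be computed block-by-block.

A has Jordan form
J =
  [-1,  1, 0]
  [ 0, -1, 0]
  [ 0,  0, 0]
(up to reordering of blocks).

Per-block formulas:
  For a 2×2 Jordan block J_2(-1): exp(t · J_2(-1)) = e^(-1t)·(I + t·N), where N is the 2×2 nilpotent shift.
  For a 1×1 block at λ = 0: exp(t · [0]) = [e^(0t)].

After assembling e^{tJ} and conjugating by P, we get:

e^{tA} =
  [1, 2*t*exp(-t) + 2 - 2*exp(-t), 2 - 2*exp(-t)]
  [0, exp(-t), 0]
  [0, -t*exp(-t), exp(-t)]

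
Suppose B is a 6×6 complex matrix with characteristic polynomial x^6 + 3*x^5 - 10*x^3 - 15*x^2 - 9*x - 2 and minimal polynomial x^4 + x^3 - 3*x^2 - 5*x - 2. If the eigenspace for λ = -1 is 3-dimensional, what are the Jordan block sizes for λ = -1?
Block sizes for λ = -1: [3, 1, 1]

Step 1 — from the characteristic polynomial, algebraic multiplicity of λ = -1 is 5. From dim ker(B − (-1)·I) = 3, there are exactly 3 Jordan blocks for λ = -1.
Step 2 — from the minimal polynomial, the factor (x + 1)^3 tells us the largest block for λ = -1 has size 3.
Step 3 — with total size 5, 3 blocks, and largest block 3, the block sizes (in nonincreasing order) are [3, 1, 1].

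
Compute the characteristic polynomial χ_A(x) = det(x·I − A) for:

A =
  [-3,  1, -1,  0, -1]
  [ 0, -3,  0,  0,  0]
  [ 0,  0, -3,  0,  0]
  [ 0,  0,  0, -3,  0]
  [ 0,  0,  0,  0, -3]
x^5 + 15*x^4 + 90*x^3 + 270*x^2 + 405*x + 243

Expanding det(x·I − A) (e.g. by cofactor expansion or by noting that A is similar to its Jordan form J, which has the same characteristic polynomial as A) gives
  χ_A(x) = x^5 + 15*x^4 + 90*x^3 + 270*x^2 + 405*x + 243
which factors as (x + 3)^5. The eigenvalues (with algebraic multiplicities) are λ = -3 with multiplicity 5.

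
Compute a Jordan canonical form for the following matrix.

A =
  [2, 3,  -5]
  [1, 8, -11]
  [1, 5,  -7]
J_3(1)

The characteristic polynomial is
  det(x·I − A) = x^3 - 3*x^2 + 3*x - 1 = (x - 1)^3

Eigenvalues and multiplicities (the geometric multiplicity of λ is n − rank(A − λI), which equals the number of Jordan blocks for λ):
  λ = 1: algebraic multiplicity = 3, geometric multiplicity = 1

Determining the block sizes for each eigenvalue:
  λ = 1: one block (gm = 1), so the single block has size am = 3 → block sizes [3]

Assembling the blocks gives a Jordan form
J =
  [1, 1, 0]
  [0, 1, 1]
  [0, 0, 1]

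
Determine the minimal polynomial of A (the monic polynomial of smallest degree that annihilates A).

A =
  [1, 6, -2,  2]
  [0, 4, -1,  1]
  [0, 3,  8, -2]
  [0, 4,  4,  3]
x^4 - 16*x^3 + 90*x^2 - 200*x + 125

The characteristic polynomial is χ_A(x) = (x - 5)^3*(x - 1), so the eigenvalues are known. The minimal polynomial is
  m_A(x) = Π_λ (x − λ)^{k_λ}
where k_λ is the size of the *largest* Jordan block for λ (equivalently, the smallest k with (A − λI)^k v = 0 for every generalised eigenvector v of λ).

  λ = 1: largest Jordan block has size 1, contributing (x − 1)
  λ = 5: largest Jordan block has size 3, contributing (x − 5)^3

So m_A(x) = (x - 5)^3*(x - 1) = x^4 - 16*x^3 + 90*x^2 - 200*x + 125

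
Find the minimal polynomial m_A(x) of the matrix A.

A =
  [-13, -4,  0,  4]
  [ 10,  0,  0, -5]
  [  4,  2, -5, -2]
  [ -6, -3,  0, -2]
x^2 + 10*x + 25

The characteristic polynomial is χ_A(x) = (x + 5)^4, so the eigenvalues are known. The minimal polynomial is
  m_A(x) = Π_λ (x − λ)^{k_λ}
where k_λ is the size of the *largest* Jordan block for λ (equivalently, the smallest k with (A − λI)^k v = 0 for every generalised eigenvector v of λ).

  λ = -5: largest Jordan block has size 2, contributing (x + 5)^2

So m_A(x) = (x + 5)^2 = x^2 + 10*x + 25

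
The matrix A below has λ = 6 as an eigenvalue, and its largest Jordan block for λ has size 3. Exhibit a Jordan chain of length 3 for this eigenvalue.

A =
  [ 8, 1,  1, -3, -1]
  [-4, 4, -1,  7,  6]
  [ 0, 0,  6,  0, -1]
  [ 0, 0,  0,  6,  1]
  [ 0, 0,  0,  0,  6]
A Jordan chain for λ = 6 of length 3:
v_1 = (1, -2, 0, 0, 0)ᵀ
v_2 = (1, -1, 0, 0, 0)ᵀ
v_3 = (0, 0, 1, 0, 0)ᵀ

Let N = A − (6)·I. We want v_3 with N^3 v_3 = 0 but N^2 v_3 ≠ 0; then v_{j-1} := N · v_j for j = 3, …, 2.

Pick v_3 = (0, 0, 1, 0, 0)ᵀ.
Then v_2 = N · v_3 = (1, -1, 0, 0, 0)ᵀ.
Then v_1 = N · v_2 = (1, -2, 0, 0, 0)ᵀ.

Sanity check: (A − (6)·I) v_1 = (0, 0, 0, 0, 0)ᵀ = 0. ✓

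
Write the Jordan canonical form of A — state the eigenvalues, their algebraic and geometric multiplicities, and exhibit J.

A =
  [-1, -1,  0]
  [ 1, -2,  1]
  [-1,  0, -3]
J_3(-2)

The characteristic polynomial is
  det(x·I − A) = x^3 + 6*x^2 + 12*x + 8 = (x + 2)^3

Eigenvalues and multiplicities (the geometric multiplicity of λ is n − rank(A − λI), which equals the number of Jordan blocks for λ):
  λ = -2: algebraic multiplicity = 3, geometric multiplicity = 1

Determining the block sizes for each eigenvalue:
  λ = -2: one block (gm = 1), so the single block has size am = 3 → block sizes [3]

Assembling the blocks gives a Jordan form
J =
  [-2,  1,  0]
  [ 0, -2,  1]
  [ 0,  0, -2]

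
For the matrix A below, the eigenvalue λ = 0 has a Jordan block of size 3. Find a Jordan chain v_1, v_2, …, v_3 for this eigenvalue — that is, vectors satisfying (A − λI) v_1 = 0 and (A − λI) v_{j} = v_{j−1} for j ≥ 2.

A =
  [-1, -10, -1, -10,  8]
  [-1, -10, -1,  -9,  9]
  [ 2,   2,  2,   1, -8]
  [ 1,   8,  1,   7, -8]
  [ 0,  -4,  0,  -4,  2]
A Jordan chain for λ = 0 of length 3:
v_1 = (-1, 0, 1, 0, 0)ᵀ
v_2 = (-1, -1, 2, 1, 0)ᵀ
v_3 = (1, 0, 0, 0, 0)ᵀ

Let N = A − (0)·I. We want v_3 with N^3 v_3 = 0 but N^2 v_3 ≠ 0; then v_{j-1} := N · v_j for j = 3, …, 2.

Pick v_3 = (1, 0, 0, 0, 0)ᵀ.
Then v_2 = N · v_3 = (-1, -1, 2, 1, 0)ᵀ.
Then v_1 = N · v_2 = (-1, 0, 1, 0, 0)ᵀ.

Sanity check: (A − (0)·I) v_1 = (0, 0, 0, 0, 0)ᵀ = 0. ✓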